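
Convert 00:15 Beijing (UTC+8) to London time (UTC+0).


Time difference = UTC+0 - UTC+8 = -8 hours
New hour = (0 -8) mod 24
= -8 mod 24 = 16
Minutes unchanged → 16:15; -8 < 0 → previous day

16:15 (previous day)


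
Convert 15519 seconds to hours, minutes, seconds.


Hours: 15519 ÷ 3600 = 4 remainder 1119
Minutes: 1119 ÷ 60 = 18 remainder 39
Seconds: 39

4h 18m 39s


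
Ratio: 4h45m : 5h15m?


Duration 1: 285 minutes
Duration 2: 315 minutes
Ratio = 285:315
GCD = 15
Simplified = 19:21
As a decimal: 19/21 ≈ 0.90

19:21 (0.90)


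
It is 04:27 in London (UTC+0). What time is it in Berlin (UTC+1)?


Time difference = UTC+1 - UTC+0 = +1 hours
New hour = (4 + 1) mod 24
= 5 mod 24 = 5
Minutes unchanged → 05:27

05:27


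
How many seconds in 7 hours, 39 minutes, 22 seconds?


Hours: 7 × 3600 = 25200
Minutes: 39 × 60 = 2340
Seconds: 22
Total = 25200 + 2340 + 22 = 27562

27562 seconds


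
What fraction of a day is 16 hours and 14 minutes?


Total minutes: 16×60 + 14 = 974
Day = 24×60 = 1440 minutes
Fraction = 974/1440 ≈ 0.6764
As a percentage: 974/1440 × 100 ≈ 67.64%

0.6764 (67.64%)


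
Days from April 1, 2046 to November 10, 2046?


223 days

From April 1, 2046 to November 10, 2046
Rest of April 2046: 30 - 1 = 29
Full months: May 31, June 30, July 31, August 31, September 30, October 31
Days into November 2046: 10
Total = 29 + 31 + 30 + 31 + 31 + 30 + 31 + 10 = 223 days


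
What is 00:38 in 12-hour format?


12:38 AM

Hour: 0
0 → 12 AM (midnight)


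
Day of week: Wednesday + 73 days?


Saturday

Start: Wednesday (index 2)
(2 + 73) mod 7
= 75 mod 7
= 5
Index 5 → Saturday


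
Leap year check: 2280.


Yes

Rules: divisible by 4 AND (not by 100 OR by 400)
2280 ÷ 4 = 570 exactly → divisible by 4
2280 ÷ 100 = 22 remainder 80 → not divisible by 100
Divisible by 4 but not by 100 → leap year


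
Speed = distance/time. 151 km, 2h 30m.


60.4 km/h

Distance: 151 km
Time: 2h 30m = 150 min = 150/60 = 5/2 hours
Speed = 151 ÷ (5/2) = 151 × 2 / 5 = 302/5 = 60.4 km/h


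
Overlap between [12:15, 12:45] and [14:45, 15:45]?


Meeting A: 735-765 (in minutes from midnight)
Meeting B: 885-945
Overlap start = max(735, 885) = 885
Overlap end = min(765, 945) = 765
Overlap = max(0, 765 - 885) = 0 min

0 minutes


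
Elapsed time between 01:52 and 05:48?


3h 56m

End time in minutes: 5×60 + 48 = 348
Start time in minutes: 1×60 + 52 = 112
Difference = 348 - 112 = 236 minutes
= 3 hours 56 minutes


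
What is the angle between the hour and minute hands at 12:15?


Hour hand (12 ≡ 0 on the dial): 0×30 + 15×0.5 = 7.5°
Minute hand = 15×6 = 90°
Difference = |7.5 - 90| = 82.5°

82.5°


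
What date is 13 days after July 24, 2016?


August 6, 2016

Start: July 24, 2016
Add 13 days
July 24 → August 1: 31 - 24 + 1 = 8 days (13 - 8 = 5 left)
August 1 + 5 = August 6, 2016


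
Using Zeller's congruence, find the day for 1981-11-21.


Zeller's congruence:
q=21, m=11, k=81, j=19
h = (21 + ⌊13×12/5⌋ + 81 + ⌊81/4⌋ + ⌊19/4⌋ - 2×19) mod 7
= (21 + 31 + 81 + 20 + 4 - 38) mod 7
= 119 mod 7 = 0
h=0 → Saturday

Saturday


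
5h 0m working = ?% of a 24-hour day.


Time: 300 minutes
Day: 1440 minutes
Percentage = (300/1440) × 100 ≈ 20.8%

20.8%


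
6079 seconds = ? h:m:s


Hours: 6079 ÷ 3600 = 1 remainder 2479
Minutes: 2479 ÷ 60 = 41 remainder 19
Seconds: 19

1h 41m 19s


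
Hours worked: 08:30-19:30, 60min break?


Total time = (19×60+30) - (8×60+30)
= 1170 - 510 = 660 min
Minus break: 660 - 60 = 600 min
= 10h 0m

10h 0m (600 minutes)


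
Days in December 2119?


31 days

Month: December (month 12)
December has 31 days


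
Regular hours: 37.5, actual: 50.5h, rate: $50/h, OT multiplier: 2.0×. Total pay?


$3175.00

Regular: 37.5h × $50 = $1875.00
Overtime: 50.5 - 37.5 = 13.0h
OT pay: 13.0h × $50 × 2.0 = $1300.00
Total = $1875.00 + $1300.00 = $3175.00


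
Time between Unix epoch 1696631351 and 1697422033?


790682 seconds (219.6 hours / 9.15 days)

Difference = 1697422033 - 1696631351 = 790682 seconds
In hours: 790682 / 3600 ≈ 219.6
In days: 790682 / 86400 ≈ 9.15


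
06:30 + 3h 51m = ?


Start: 390 minutes from midnight
Add: 231 minutes
Total: 621 minutes
Hours: 621 ÷ 60 = 10 remainder 21

10:21


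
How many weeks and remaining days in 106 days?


Weeks: 106 ÷ 7 = 15 remainder 1

15 weeks 1 days


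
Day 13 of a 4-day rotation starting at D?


Shifts: A, B, C, D
Start: D (index 3)
Day 13: (3 + 13 - 1) mod 4
= 15 mod 4
= 3
Index 3 → shift D

Shift D


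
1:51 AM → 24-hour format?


Input: 1:51 AM
AM hour stays: 1

01:51


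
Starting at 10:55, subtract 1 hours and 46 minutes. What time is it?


09:09

Start: 655 minutes from midnight
Subtract: 106 minutes
Remaining: 655 - 106 = 549
Hours: 9, Minutes: 9


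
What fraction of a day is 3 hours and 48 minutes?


Total minutes: 3×60 + 48 = 228
Day = 24×60 = 1440 minutes
Fraction = 228/1440 ≈ 0.1583
As a percentage: 228/1440 × 100 ≈ 15.83%

0.1583 (15.83%)


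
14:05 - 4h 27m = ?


09:38

Start: 845 minutes from midnight
Subtract: 267 minutes
Remaining: 845 - 267 = 578
Hours: 9, Minutes: 38


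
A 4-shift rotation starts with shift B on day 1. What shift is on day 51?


Shifts: A, B, C, D
Start: B (index 1)
Day 51: (1 + 51 - 1) mod 4
= 51 mod 4
= 3
Index 3 → shift D

Shift D


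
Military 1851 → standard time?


6:51 PM

Hour: 18
18 - 12 = 6 → PM


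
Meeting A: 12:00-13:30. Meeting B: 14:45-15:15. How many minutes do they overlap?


0 minutes

Meeting A: 720-810 (in minutes from midnight)
Meeting B: 885-915
Overlap start = max(720, 885) = 885
Overlap end = min(810, 915) = 810
Overlap = max(0, 810 - 885) = 0 min


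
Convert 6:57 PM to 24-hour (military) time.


18:57

Input: 6:57 PM
PM: 6 + 12 = 18


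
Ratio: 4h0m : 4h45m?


16:19 (0.84)

Duration 1: 240 minutes
Duration 2: 285 minutes
Ratio = 240:285
GCD = 15
Simplified = 16:19
As a decimal: 16/19 ≈ 0.84


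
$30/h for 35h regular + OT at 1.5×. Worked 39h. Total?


$1230.00

Regular: 35h × $30 = $1050.00
Overtime: 39 - 35 = 4h
OT pay: 4h × $30 × 1.5 = $180.00
Total = $1050.00 + $180.00 = $1230.00


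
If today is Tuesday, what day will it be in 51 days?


Thursday

Start: Tuesday (index 1)
(1 + 51) mod 7
= 52 mod 7
= 3
Index 3 → Thursday


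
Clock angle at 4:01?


114.5°

Hour hand = 4×30 + 1×0.5 = 120.5°
Minute hand = 1×6 = 6°
Difference = |120.5 - 6| = 114.5°


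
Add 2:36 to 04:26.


07:02

Start: 266 minutes from midnight
Add: 156 minutes
Total: 422 minutes
Hours: 422 ÷ 60 = 7 remainder 2


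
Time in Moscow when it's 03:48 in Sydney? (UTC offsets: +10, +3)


Time difference = UTC+3 - UTC+10 = -7 hours
New hour = (3 -7) mod 24
= -4 mod 24 = 20
Minutes unchanged → 20:48; -4 < 0 → previous day

20:48 (previous day)


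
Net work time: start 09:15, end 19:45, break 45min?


9h 45m (585 minutes)

Total time = (19×60+45) - (9×60+15)
= 1185 - 555 = 630 min
Minus break: 630 - 45 = 585 min
= 9h 45m


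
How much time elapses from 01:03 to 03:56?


End time in minutes: 3×60 + 56 = 236
Start time in minutes: 1×60 + 3 = 63
Difference = 236 - 63 = 173 minutes
= 2 hours 53 minutes

2h 53m


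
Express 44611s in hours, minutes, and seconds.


Hours: 44611 ÷ 3600 = 12 remainder 1411
Minutes: 1411 ÷ 60 = 23 remainder 31
Seconds: 31

12h 23m 31s


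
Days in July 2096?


Month: July (month 7)
July has 31 days

31 days


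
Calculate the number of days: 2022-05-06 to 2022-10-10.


157 days

From May 6, 2022 to October 10, 2022
Rest of May 2022: 31 - 6 = 25
Full months: June 30, July 31, August 31, September 30
Days into October 2022: 10
Total = 25 + 30 + 31 + 31 + 30 + 10 = 157 days


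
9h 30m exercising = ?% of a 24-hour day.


Time: 570 minutes
Day: 1440 minutes
Percentage = (570/1440) × 100 ≈ 39.6%

39.6%


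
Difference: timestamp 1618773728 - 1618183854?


589874 seconds (163.9 hours / 6.83 days)

Difference = 1618773728 - 1618183854 = 589874 seconds
In hours: 589874 / 3600 ≈ 163.9
In days: 589874 / 86400 ≈ 6.83


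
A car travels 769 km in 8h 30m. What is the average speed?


Distance: 769 km
Time: 8h 30m = 510 min = 510/60 = 17/2 hours
Speed = 769 ÷ (17/2) = 769 × 2 / 17 = 1538/17 ≈ 90.5 km/h

90.5 km/h


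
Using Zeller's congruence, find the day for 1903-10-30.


Zeller's congruence:
q=30, m=10, k=3, j=19
h = (30 + ⌊13×11/5⌋ + 3 + ⌊3/4⌋ + ⌊19/4⌋ - 2×19) mod 7
= (30 + 28 + 3 + 0 + 4 - 38) mod 7
= 27 mod 7 = 6
h=6 → Friday

Friday


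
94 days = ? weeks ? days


13 weeks 3 days

Weeks: 94 ÷ 7 = 13 remainder 3


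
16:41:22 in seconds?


60082 seconds

Hours: 16 × 3600 = 57600
Minutes: 41 × 60 = 2460
Seconds: 22
Total = 57600 + 2460 + 22 = 60082


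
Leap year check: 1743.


Rules: divisible by 4 AND (not by 100 OR by 400)
1743 ÷ 4 = 435 remainder 3 → not divisible by 4
Not divisible by 4 → not a leap year

No


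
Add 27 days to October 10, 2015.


Start: October 10, 2015
Add 27 days
October 10 → November 1: 31 - 10 + 1 = 22 days (27 - 22 = 5 left)
November 1 + 5 = November 6, 2015

November 6, 2015


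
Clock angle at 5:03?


Hour hand = 5×30 + 3×0.5 = 151.5°
Minute hand = 3×6 = 18°
Difference = |151.5 - 18| = 133.5°

133.5°


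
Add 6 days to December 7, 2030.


Start: December 7, 2030
Add 6 days
December 7 + 6 = December 13, 2030

December 13, 2030


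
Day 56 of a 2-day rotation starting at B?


Shift A

Shifts: A, B
Start: B (index 1)
Day 56: (1 + 56 - 1) mod 2
= 56 mod 2
= 0
Index 0 → shift A


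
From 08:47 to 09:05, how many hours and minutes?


End time in minutes: 9×60 + 5 = 545
Start time in minutes: 8×60 + 47 = 527
Difference = 545 - 527 = 18 minutes
= 0 hours 18 minutes

0h 18m


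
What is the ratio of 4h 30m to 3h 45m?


Duration 1: 270 minutes
Duration 2: 225 minutes
Ratio = 270:225
GCD = 45
Simplified = 6:5
As a decimal: 6/5 = 1.20

6:5 (1.20)


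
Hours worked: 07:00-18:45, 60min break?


Total time = (18×60+45) - (7×60+0)
= 1125 - 420 = 705 min
Minus break: 705 - 60 = 645 min
= 10h 45m

10h 45m (645 minutes)


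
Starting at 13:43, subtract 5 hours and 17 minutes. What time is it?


Start: 823 minutes from midnight
Subtract: 317 minutes
Remaining: 823 - 317 = 506
Hours: 8, Minutes: 26

08:26


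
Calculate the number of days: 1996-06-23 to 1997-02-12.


234 days

From June 23, 1996 to February 12, 1997
Rest of June 1996: 30 - 23 = 7
Full months: July 31, August 31, September 30, October 31, November 30, December 31, January 31
Days into February 1997: 12
Total = 7 + 31 + 31 + 30 + 31 + 30 + 31 + 31 + 12 = 234 days


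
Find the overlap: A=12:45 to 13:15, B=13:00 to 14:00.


15 minutes

Meeting A: 765-795 (in minutes from midnight)
Meeting B: 780-840
Overlap start = max(765, 780) = 780
Overlap end = min(795, 840) = 795
Overlap = max(0, 795 - 780) = 15 min


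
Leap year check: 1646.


No

Rules: divisible by 4 AND (not by 100 OR by 400)
1646 ÷ 4 = 411 remainder 2 → not divisible by 4
Not divisible by 4 → not a leap year


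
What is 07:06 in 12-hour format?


7:06 AM

Hour: 7
7 < 12 → AM


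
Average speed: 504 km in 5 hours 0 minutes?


Distance: 504 km
Time: 5 hours
Speed = 504 / 5 = 100.8 km/h

100.8 km/h


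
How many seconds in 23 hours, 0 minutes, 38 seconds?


82838 seconds

Hours: 23 × 3600 = 82800
Minutes: 0 × 60 = 0
Seconds: 38
Total = 82800 + 0 + 38 = 82838


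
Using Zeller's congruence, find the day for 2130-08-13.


Sunday

Zeller's congruence:
q=13, m=8, k=30, j=21
h = (13 + ⌊13×9/5⌋ + 30 + ⌊30/4⌋ + ⌊21/4⌋ - 2×21) mod 7
= (13 + 23 + 30 + 7 + 5 - 42) mod 7
= 36 mod 7 = 1
h=1 → Sunday


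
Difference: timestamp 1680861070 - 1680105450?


Difference = 1680861070 - 1680105450 = 755620 seconds
In hours: 755620 / 3600 ≈ 209.9
In days: 755620 / 86400 ≈ 8.75

755620 seconds (209.9 hours / 8.75 days)


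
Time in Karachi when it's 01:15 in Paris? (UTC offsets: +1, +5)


Time difference = UTC+5 - UTC+1 = +4 hours
New hour = (1 + 4) mod 24
= 5 mod 24 = 5
Minutes unchanged → 05:15

05:15


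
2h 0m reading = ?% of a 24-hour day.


Time: 120 minutes
Day: 1440 minutes
Percentage = (120/1440) × 100 ≈ 8.3%

8.3%


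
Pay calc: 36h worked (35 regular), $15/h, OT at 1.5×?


Regular: 35h × $15 = $525.00
Overtime: 36 - 35 = 1h
OT pay: 1h × $15 × 1.5 = $22.50
Total = $525.00 + $22.50 = $547.50

$547.50


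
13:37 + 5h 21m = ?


18:58

Start: 817 minutes from midnight
Add: 321 minutes
Total: 1138 minutes
Hours: 1138 ÷ 60 = 18 remainder 58


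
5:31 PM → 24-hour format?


Input: 5:31 PM
PM: 5 + 12 = 17

17:31


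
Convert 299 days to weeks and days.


Weeks: 299 ÷ 7 = 42 remainder 5

42 weeks 5 days


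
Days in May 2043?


Month: May (month 5)
May has 31 days

31 days


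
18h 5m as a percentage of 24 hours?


Total minutes: 18×60 + 5 = 1085
Day = 24×60 = 1440 minutes
Fraction = 1085/1440 ≈ 0.7535
As a percentage: 1085/1440 × 100 ≈ 75.35%

0.7535 (75.35%)


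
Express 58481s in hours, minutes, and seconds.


16h 14m 41s

Hours: 58481 ÷ 3600 = 16 remainder 881
Minutes: 881 ÷ 60 = 14 remainder 41
Seconds: 41


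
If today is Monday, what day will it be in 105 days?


Monday

Start: Monday (index 0)
(0 + 105) mod 7
= 105 mod 7
= 0
Index 0 → Monday


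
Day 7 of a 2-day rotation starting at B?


Shift B

Shifts: A, B
Start: B (index 1)
Day 7: (1 + 7 - 1) mod 2
= 7 mod 2
= 1
Index 1 → shift B


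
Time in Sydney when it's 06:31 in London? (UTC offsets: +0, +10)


Time difference = UTC+10 - UTC+0 = +10 hours
New hour = (6 + 10) mod 24
= 16 mod 24 = 16
Minutes unchanged → 16:31

16:31


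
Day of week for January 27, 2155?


Zeller's congruence:
q=27, m=13, k=54, j=21
h = (27 + ⌊13×14/5⌋ + 54 + ⌊54/4⌋ + ⌊21/4⌋ - 2×21) mod 7
= (27 + 36 + 54 + 13 + 5 - 42) mod 7
= 93 mod 7 = 2
h=2 → Monday

Monday


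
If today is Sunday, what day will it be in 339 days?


Wednesday

Start: Sunday (index 6)
(6 + 339) mod 7
= 345 mod 7
= 2
Index 2 → Wednesday


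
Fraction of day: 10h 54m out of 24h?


Total minutes: 10×60 + 54 = 654
Day = 24×60 = 1440 minutes
Fraction = 654/1440 ≈ 0.4542
As a percentage: 654/1440 × 100 ≈ 45.42%

0.4542 (45.42%)


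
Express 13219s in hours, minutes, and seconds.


Hours: 13219 ÷ 3600 = 3 remainder 2419
Minutes: 2419 ÷ 60 = 40 remainder 19
Seconds: 19

3h 40m 19s


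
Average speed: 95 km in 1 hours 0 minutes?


95.0 km/h

Distance: 95 km
Time: 1 hours
Speed = 95 / 1 = 95.0 km/h


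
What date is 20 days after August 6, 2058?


August 26, 2058

Start: August 6, 2058
Add 20 days
August 6 + 20 = August 26, 2058


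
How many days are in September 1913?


Month: September (month 9)
September has 30 days

30 days


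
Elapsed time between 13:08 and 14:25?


1h 17m

End time in minutes: 14×60 + 25 = 865
Start time in minutes: 13×60 + 8 = 788
Difference = 865 - 788 = 77 minutes
= 1 hours 17 minutes


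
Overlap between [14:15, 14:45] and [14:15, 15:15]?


Meeting A: 855-885 (in minutes from midnight)
Meeting B: 855-915
Overlap start = max(855, 855) = 855
Overlap end = min(885, 915) = 885
Overlap = max(0, 885 - 855) = 30 min

30 minutes


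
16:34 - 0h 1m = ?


16:33

Start: 994 minutes from midnight
Subtract: 1 minutes
Remaining: 994 - 1 = 993
Hours: 16, Minutes: 33


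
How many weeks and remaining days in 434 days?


Weeks: 434 ÷ 7 = 62 remainder 0

62 weeks 0 days


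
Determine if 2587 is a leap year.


Rules: divisible by 4 AND (not by 100 OR by 400)
2587 ÷ 4 = 646 remainder 3 → not divisible by 4
Not divisible by 4 → not a leap year

No


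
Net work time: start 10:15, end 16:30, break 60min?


Total time = (16×60+30) - (10×60+15)
= 990 - 615 = 375 min
Minus break: 375 - 60 = 315 min
= 5h 15m

5h 15m (315 minutes)


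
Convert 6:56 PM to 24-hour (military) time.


18:56

Input: 6:56 PM
PM: 6 + 12 = 18


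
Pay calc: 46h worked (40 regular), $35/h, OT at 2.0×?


Regular: 40h × $35 = $1400.00
Overtime: 46 - 40 = 6h
OT pay: 6h × $35 × 2.0 = $420.00
Total = $1400.00 + $420.00 = $1820.00

$1820.00


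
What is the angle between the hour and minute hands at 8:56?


68.0°

Hour hand = 8×30 + 56×0.5 = 268.0°
Minute hand = 56×6 = 336°
Difference = |268.0 - 336| = 68.0°


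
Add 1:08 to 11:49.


12:57

Start: 709 minutes from midnight
Add: 68 minutes
Total: 777 minutes
Hours: 777 ÷ 60 = 12 remainder 57


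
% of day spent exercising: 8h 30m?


35.4%

Time: 510 minutes
Day: 1440 minutes
Percentage = (510/1440) × 100 ≈ 35.4%


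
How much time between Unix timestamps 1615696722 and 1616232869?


Difference = 1616232869 - 1615696722 = 536147 seconds
In hours: 536147 / 3600 ≈ 148.9
In days: 536147 / 86400 ≈ 6.21

536147 seconds (148.9 hours / 6.21 days)


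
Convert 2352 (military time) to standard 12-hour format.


Hour: 23
23 - 12 = 11 → PM

11:52 PM


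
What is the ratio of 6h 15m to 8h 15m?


Duration 1: 375 minutes
Duration 2: 495 minutes
Ratio = 375:495
GCD = 15
Simplified = 25:33
As a decimal: 25/33 ≈ 0.76

25:33 (0.76)


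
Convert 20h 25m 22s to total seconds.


73522 seconds

Hours: 20 × 3600 = 72000
Minutes: 25 × 60 = 1500
Seconds: 22
Total = 72000 + 1500 + 22 = 73522


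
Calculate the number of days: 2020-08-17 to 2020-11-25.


From August 17, 2020 to November 25, 2020
Rest of August 2020: 31 - 17 = 14
Full months: September 30, October 31
Days into November 2020: 25
Total = 14 + 30 + 31 + 25 = 100 days

100 days


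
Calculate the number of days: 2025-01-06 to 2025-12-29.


357 days

From January 6, 2025 to December 29, 2025
Rest of January 2025: 31 - 6 = 25
Full months: February 2025 28, March 31, April 30, May 31, June 30, July 31, August 31, September 30, October 31, November 30
Days into December 2025: 29
Total = 25 + 28 + 31 + 30 + 31 + 30 + 31 + 31 + 30 + 31 + 30 + 29 = 357 days


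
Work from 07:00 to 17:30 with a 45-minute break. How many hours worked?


Total time = (17×60+30) - (7×60+0)
= 1050 - 420 = 630 min
Minus break: 630 - 45 = 585 min
= 9h 45m

9h 45m (585 minutes)


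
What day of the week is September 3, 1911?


Sunday

Zeller's congruence:
q=3, m=9, k=11, j=19
h = (3 + ⌊13×10/5⌋ + 11 + ⌊11/4⌋ + ⌊19/4⌋ - 2×19) mod 7
= (3 + 26 + 11 + 2 + 4 - 38) mod 7
= 8 mod 7 = 1
h=1 → Sunday


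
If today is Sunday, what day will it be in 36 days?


Start: Sunday (index 6)
(6 + 36) mod 7
= 42 mod 7
= 0
Index 0 → Monday

Monday


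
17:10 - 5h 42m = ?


11:28

Start: 1030 minutes from midnight
Subtract: 342 minutes
Remaining: 1030 - 342 = 688
Hours: 11, Minutes: 28


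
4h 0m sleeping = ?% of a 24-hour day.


16.7%

Time: 240 minutes
Day: 1440 minutes
Percentage = (240/1440) × 100 ≈ 16.7%


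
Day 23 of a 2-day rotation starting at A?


Shifts: A, B
Start: A (index 0)
Day 23: (0 + 23 - 1) mod 2
= 22 mod 2
= 0
Index 0 → shift A

Shift A


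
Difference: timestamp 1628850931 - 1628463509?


387422 seconds (107.6 hours / 4.48 days)

Difference = 1628850931 - 1628463509 = 387422 seconds
In hours: 387422 / 3600 ≈ 107.6
In days: 387422 / 86400 ≈ 4.48


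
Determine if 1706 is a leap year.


No

Rules: divisible by 4 AND (not by 100 OR by 400)
1706 ÷ 4 = 426 remainder 2 → not divisible by 4
Not divisible by 4 → not a leap year


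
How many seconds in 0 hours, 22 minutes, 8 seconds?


Hours: 0 × 3600 = 0
Minutes: 22 × 60 = 1320
Seconds: 8
Total = 0 + 1320 + 8 = 1328

1328 seconds


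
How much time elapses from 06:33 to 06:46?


End time in minutes: 6×60 + 46 = 406
Start time in minutes: 6×60 + 33 = 393
Difference = 406 - 393 = 13 minutes
= 0 hours 13 minutes

0h 13m


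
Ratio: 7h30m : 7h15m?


30:29 (1.03)

Duration 1: 450 minutes
Duration 2: 435 minutes
Ratio = 450:435
GCD = 15
Simplified = 30:29
As a decimal: 30/29 ≈ 1.03


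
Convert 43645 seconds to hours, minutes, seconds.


12h 7m 25s

Hours: 43645 ÷ 3600 = 12 remainder 445
Minutes: 445 ÷ 60 = 7 remainder 25
Seconds: 25


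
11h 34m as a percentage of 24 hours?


Total minutes: 11×60 + 34 = 694
Day = 24×60 = 1440 minutes
Fraction = 694/1440 ≈ 0.4819
As a percentage: 694/1440 × 100 ≈ 48.19%

0.4819 (48.19%)


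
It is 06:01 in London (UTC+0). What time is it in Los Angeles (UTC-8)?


Time difference = UTC-8 - UTC+0 = -8 hours
New hour = (6 -8) mod 24
= -2 mod 24 = 22
Minutes unchanged → 22:01; -2 < 0 → previous day

22:01 (previous day)


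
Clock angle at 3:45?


157.5°

Hour hand = 3×30 + 45×0.5 = 112.5°
Minute hand = 45×6 = 270°
Difference = |112.5 - 270| = 157.5°


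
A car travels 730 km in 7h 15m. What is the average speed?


100.7 km/h

Distance: 730 km
Time: 7h 15m = 435 min = 435/60 = 29/4 hours
Speed = 730 ÷ (29/4) = 730 × 4 / 29 = 2920/29 ≈ 100.7 km/h


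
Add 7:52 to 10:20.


Start: 620 minutes from midnight
Add: 472 minutes
Total: 1092 minutes
Hours: 1092 ÷ 60 = 18 remainder 12

18:12


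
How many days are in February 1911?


28 days

Month: February (month 2)
February: 28 or 29 (leap year)
1911 leap year? No


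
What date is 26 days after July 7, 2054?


August 2, 2054

Start: July 7, 2054
Add 26 days
July 7 → August 1: 31 - 7 + 1 = 25 days (26 - 25 = 1 left)
August 1 + 1 = August 2, 2054


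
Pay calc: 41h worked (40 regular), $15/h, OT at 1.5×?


$622.50

Regular: 40h × $15 = $600.00
Overtime: 41 - 40 = 1h
OT pay: 1h × $15 × 1.5 = $22.50
Total = $600.00 + $22.50 = $622.50


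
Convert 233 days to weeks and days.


Weeks: 233 ÷ 7 = 33 remainder 2

33 weeks 2 days


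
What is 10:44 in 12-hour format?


Hour: 10
10 < 12 → AM

10:44 AM


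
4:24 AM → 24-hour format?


04:24

Input: 4:24 AM
AM hour stays: 4


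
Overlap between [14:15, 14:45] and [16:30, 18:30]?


0 minutes

Meeting A: 855-885 (in minutes from midnight)
Meeting B: 990-1110
Overlap start = max(855, 990) = 990
Overlap end = min(885, 1110) = 885
Overlap = max(0, 885 - 990) = 0 min


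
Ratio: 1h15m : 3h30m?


5:14 (0.36)

Duration 1: 75 minutes
Duration 2: 210 minutes
Ratio = 75:210
GCD = 15
Simplified = 5:14
As a decimal: 5/14 ≈ 0.36


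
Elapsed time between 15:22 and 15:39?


0h 17m

End time in minutes: 15×60 + 39 = 939
Start time in minutes: 15×60 + 22 = 922
Difference = 939 - 922 = 17 minutes
= 0 hours 17 minutes


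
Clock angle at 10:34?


113.0°

Hour hand = 10×30 + 34×0.5 = 317.0°
Minute hand = 34×6 = 204°
Difference = |317.0 - 204| = 113.0°


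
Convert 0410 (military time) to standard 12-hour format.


Hour: 4
4 < 12 → AM

4:10 AM


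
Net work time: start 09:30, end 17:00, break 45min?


6h 45m (405 minutes)

Total time = (17×60+0) - (9×60+30)
= 1020 - 570 = 450 min
Minus break: 450 - 45 = 405 min
= 6h 45m


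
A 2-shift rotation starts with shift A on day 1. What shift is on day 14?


Shifts: A, B
Start: A (index 0)
Day 14: (0 + 14 - 1) mod 2
= 13 mod 2
= 1
Index 1 → shift B

Shift B


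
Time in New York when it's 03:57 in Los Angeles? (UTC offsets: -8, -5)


Time difference = UTC-5 - UTC-8 = +3 hours
New hour = (3 + 3) mod 24
= 6 mod 24 = 6
Minutes unchanged → 06:57

06:57


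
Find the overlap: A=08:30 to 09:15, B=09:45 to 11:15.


Meeting A: 510-555 (in minutes from midnight)
Meeting B: 585-675
Overlap start = max(510, 585) = 585
Overlap end = min(555, 675) = 555
Overlap = max(0, 555 - 585) = 0 min

0 minutes


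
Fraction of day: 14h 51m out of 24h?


Total minutes: 14×60 + 51 = 891
Day = 24×60 = 1440 minutes
Fraction = 891/1440 ≈ 0.6188
As a percentage: 891/1440 × 100 ≈ 61.88%

0.6188 (61.88%)


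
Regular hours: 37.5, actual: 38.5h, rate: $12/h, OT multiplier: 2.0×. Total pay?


Regular: 37.5h × $12 = $450.00
Overtime: 38.5 - 37.5 = 1.0h
OT pay: 1.0h × $12 × 2.0 = $24.00
Total = $450.00 + $24.00 = $474.00

$474.00


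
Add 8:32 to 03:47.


Start: 227 minutes from midnight
Add: 512 minutes
Total: 739 minutes
Hours: 739 ÷ 60 = 12 remainder 19

12:19


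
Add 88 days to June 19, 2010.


September 15, 2010

Start: June 19, 2010
Add 88 days
June 19 → July 1: 30 - 19 + 1 = 12 days (88 - 12 = 76 left)
July 1 → August 1: 31 - 1 + 1 = 31 days (76 - 31 = 45 left)
August 1 → September 1: 31 - 1 + 1 = 31 days (45 - 31 = 14 left)
September 1 + 14 = September 15, 2010


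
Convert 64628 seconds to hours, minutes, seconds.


17h 57m 8s

Hours: 64628 ÷ 3600 = 17 remainder 3428
Minutes: 3428 ÷ 60 = 57 remainder 8
Seconds: 8


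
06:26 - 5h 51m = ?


00:35

Start: 386 minutes from midnight
Subtract: 351 minutes
Remaining: 386 - 351 = 35
Hours: 0, Minutes: 35


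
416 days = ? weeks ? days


59 weeks 3 days

Weeks: 416 ÷ 7 = 59 remainder 3


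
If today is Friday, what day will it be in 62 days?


Start: Friday (index 4)
(4 + 62) mod 7
= 66 mod 7
= 3
Index 3 → Thursday

Thursday


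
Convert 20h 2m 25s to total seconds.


72145 seconds

Hours: 20 × 3600 = 72000
Minutes: 2 × 60 = 120
Seconds: 25
Total = 72000 + 120 + 25 = 72145


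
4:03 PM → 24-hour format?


Input: 4:03 PM
PM: 4 + 12 = 16

16:03


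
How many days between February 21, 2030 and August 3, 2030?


163 days

From February 21, 2030 to August 3, 2030
Rest of February 2030: 28 - 21 = 7
Full months: March 31, April 30, May 31, June 30, July 31
Days into August 2030: 3
Total = 7 + 31 + 30 + 31 + 30 + 31 + 3 = 163 days


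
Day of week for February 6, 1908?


Zeller's congruence:
q=6, m=14, k=7, j=19
h = (6 + ⌊13×15/5⌋ + 7 + ⌊7/4⌋ + ⌊19/4⌋ - 2×19) mod 7
= (6 + 39 + 7 + 1 + 4 - 38) mod 7
= 19 mod 7 = 5
h=5 → Thursday

Thursday


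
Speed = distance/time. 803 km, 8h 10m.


Distance: 803 km
Time: 8h 10m = 490 min = 490/60 = 49/6 hours
Speed = 803 ÷ (49/6) = 803 × 6 / 49 = 4818/49 ≈ 98.3 km/h

98.3 km/h


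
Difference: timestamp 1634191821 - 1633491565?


Difference = 1634191821 - 1633491565 = 700256 seconds
In hours: 700256 / 3600 ≈ 194.5
In days: 700256 / 86400 ≈ 8.10

700256 seconds (194.5 hours / 8.10 days)


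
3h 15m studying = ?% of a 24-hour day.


Time: 195 minutes
Day: 1440 minutes
Percentage = (195/1440) × 100 ≈ 13.5%

13.5%


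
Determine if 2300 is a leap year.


Rules: divisible by 4 AND (not by 100 OR by 400)
2300 ÷ 4 = 575 exactly → divisible by 4
2300 ÷ 100 = 23 exactly → divisible by 100
2300 ÷ 400 = 5 remainder 300 → not divisible by 400
Divisible by 100 but not by 400 → not a leap year

No


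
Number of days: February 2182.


Month: February (month 2)
February: 28 or 29 (leap year)
2182 leap year? No

28 days


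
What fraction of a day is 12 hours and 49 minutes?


0.5340 (53.40%)

Total minutes: 12×60 + 49 = 769
Day = 24×60 = 1440 minutes
Fraction = 769/1440 ≈ 0.5340
As a percentage: 769/1440 × 100 ≈ 53.40%


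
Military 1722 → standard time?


5:22 PM

Hour: 17
17 - 12 = 5 → PM


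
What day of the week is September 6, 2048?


Sunday

Zeller's congruence:
q=6, m=9, k=48, j=20
h = (6 + ⌊13×10/5⌋ + 48 + ⌊48/4⌋ + ⌊20/4⌋ - 2×20) mod 7
= (6 + 26 + 48 + 12 + 5 - 40) mod 7
= 57 mod 7 = 1
h=1 → Sunday


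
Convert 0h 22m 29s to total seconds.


Hours: 0 × 3600 = 0
Minutes: 22 × 60 = 1320
Seconds: 29
Total = 0 + 1320 + 29 = 1349

1349 seconds


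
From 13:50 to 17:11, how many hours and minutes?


3h 21m

End time in minutes: 17×60 + 11 = 1031
Start time in minutes: 13×60 + 50 = 830
Difference = 1031 - 830 = 201 minutes
= 3 hours 21 minutes


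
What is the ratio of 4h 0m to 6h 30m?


Duration 1: 240 minutes
Duration 2: 390 minutes
Ratio = 240:390
GCD = 30
Simplified = 8:13
As a decimal: 8/13 ≈ 0.62

8:13 (0.62)


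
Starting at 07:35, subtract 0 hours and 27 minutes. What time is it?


Start: 455 minutes from midnight
Subtract: 27 minutes
Remaining: 455 - 27 = 428
Hours: 7, Minutes: 8

07:08


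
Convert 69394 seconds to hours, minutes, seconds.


Hours: 69394 ÷ 3600 = 19 remainder 994
Minutes: 994 ÷ 60 = 16 remainder 34
Seconds: 34

19h 16m 34s


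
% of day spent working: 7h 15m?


30.2%

Time: 435 minutes
Day: 1440 minutes
Percentage = (435/1440) × 100 ≈ 30.2%


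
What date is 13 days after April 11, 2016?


Start: April 11, 2016
Add 13 days
April 11 + 13 = April 24, 2016

April 24, 2016


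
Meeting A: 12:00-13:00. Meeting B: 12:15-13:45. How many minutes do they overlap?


45 minutes

Meeting A: 720-780 (in minutes from midnight)
Meeting B: 735-825
Overlap start = max(720, 735) = 735
Overlap end = min(780, 825) = 780
Overlap = max(0, 780 - 735) = 45 min


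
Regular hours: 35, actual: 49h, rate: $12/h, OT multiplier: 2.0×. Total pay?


Regular: 35h × $12 = $420.00
Overtime: 49 - 35 = 14h
OT pay: 14h × $12 × 2.0 = $336.00
Total = $420.00 + $336.00 = $756.00

$756.00


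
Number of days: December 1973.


Month: December (month 12)
December has 31 days

31 days


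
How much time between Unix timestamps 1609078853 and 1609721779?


Difference = 1609721779 - 1609078853 = 642926 seconds
In hours: 642926 / 3600 ≈ 178.6
In days: 642926 / 86400 ≈ 7.44

642926 seconds (178.6 hours / 7.44 days)


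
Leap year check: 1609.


Rules: divisible by 4 AND (not by 100 OR by 400)
1609 ÷ 4 = 402 remainder 1 → not divisible by 4
Not divisible by 4 → not a leap year

No


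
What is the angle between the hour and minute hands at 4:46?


Hour hand = 4×30 + 46×0.5 = 143.0°
Minute hand = 46×6 = 276°
Difference = |143.0 - 276| = 133.0°

133.0°


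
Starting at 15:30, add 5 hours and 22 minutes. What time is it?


Start: 930 minutes from midnight
Add: 322 minutes
Total: 1252 minutes
Hours: 1252 ÷ 60 = 20 remainder 52

20:52


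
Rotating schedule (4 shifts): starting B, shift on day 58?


Shift C

Shifts: A, B, C, D
Start: B (index 1)
Day 58: (1 + 58 - 1) mod 4
= 58 mod 4
= 2
Index 2 → shift C


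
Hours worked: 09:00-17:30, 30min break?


Total time = (17×60+30) - (9×60+0)
= 1050 - 540 = 510 min
Minus break: 510 - 30 = 480 min
= 8h 0m

8h 0m (480 minutes)


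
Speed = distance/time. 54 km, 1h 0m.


54.0 km/h

Distance: 54 km
Time: 1 hours
Speed = 54 / 1 = 54.0 km/h


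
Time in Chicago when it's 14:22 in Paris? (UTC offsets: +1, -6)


Time difference = UTC-6 - UTC+1 = -7 hours
New hour = (14 -7) mod 24
= 7 mod 24 = 7
Minutes unchanged → 07:22

07:22


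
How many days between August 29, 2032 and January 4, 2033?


From August 29, 2032 to January 4, 2033
Rest of August 2032: 31 - 29 = 2
Full months: September 30, October 31, November 30, December 31
Days into January 2033: 4
Total = 2 + 30 + 31 + 30 + 31 + 4 = 128 days

128 days


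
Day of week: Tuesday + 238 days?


Start: Tuesday (index 1)
(1 + 238) mod 7
= 239 mod 7
= 1
Index 1 → Tuesday

Tuesday


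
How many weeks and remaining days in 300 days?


Weeks: 300 ÷ 7 = 42 remainder 6

42 weeks 6 days


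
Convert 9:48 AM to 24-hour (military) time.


Input: 9:48 AM
AM hour stays: 9

09:48


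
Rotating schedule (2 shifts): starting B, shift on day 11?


Shift B

Shifts: A, B
Start: B (index 1)
Day 11: (1 + 11 - 1) mod 2
= 11 mod 2
= 1
Index 1 → shift B


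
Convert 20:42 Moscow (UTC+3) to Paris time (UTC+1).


18:42

Time difference = UTC+1 - UTC+3 = -2 hours
New hour = (20 -2) mod 24
= 18 mod 24 = 18
Minutes unchanged → 18:42


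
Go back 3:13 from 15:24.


Start: 924 minutes from midnight
Subtract: 193 minutes
Remaining: 924 - 193 = 731
Hours: 12, Minutes: 11

12:11


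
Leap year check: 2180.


Rules: divisible by 4 AND (not by 100 OR by 400)
2180 ÷ 4 = 545 exactly → divisible by 4
2180 ÷ 100 = 21 remainder 80 → not divisible by 100
Divisible by 4 but not by 100 → leap year

Yes


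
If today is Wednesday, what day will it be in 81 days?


Sunday

Start: Wednesday (index 2)
(2 + 81) mod 7
= 83 mod 7
= 6
Index 6 → Sunday


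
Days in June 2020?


Month: June (month 6)
June has 30 days

30 days


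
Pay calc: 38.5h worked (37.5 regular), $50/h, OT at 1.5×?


$1950.00

Regular: 37.5h × $50 = $1875.00
Overtime: 38.5 - 37.5 = 1.0h
OT pay: 1.0h × $50 × 1.5 = $75.00
Total = $1875.00 + $75.00 = $1950.00


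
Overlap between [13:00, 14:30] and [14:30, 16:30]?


0 minutes

Meeting A: 780-870 (in minutes from midnight)
Meeting B: 870-990
Overlap start = max(780, 870) = 870
Overlap end = min(870, 990) = 870
Overlap = max(0, 870 - 870) = 0 min


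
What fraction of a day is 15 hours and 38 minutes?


Total minutes: 15×60 + 38 = 938
Day = 24×60 = 1440 minutes
Fraction = 938/1440 ≈ 0.6514
As a percentage: 938/1440 × 100 ≈ 65.14%

0.6514 (65.14%)


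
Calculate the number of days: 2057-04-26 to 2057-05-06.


From April 26, 2057 to May 6, 2057
Rest of April 2057: 30 - 26 = 4
Days into May 2057: 6
Total = 4 + 6 = 10 days

10 days


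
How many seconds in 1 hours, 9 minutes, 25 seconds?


4165 seconds

Hours: 1 × 3600 = 3600
Minutes: 9 × 60 = 540
Seconds: 25
Total = 3600 + 540 + 25 = 4165


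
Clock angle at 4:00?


Hour hand = 4×30 + 0×0.5 = 120.0°
Minute hand = 0×6 = 0°
Difference = |120.0 - 0| = 120.0°

120.0°


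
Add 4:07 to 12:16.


Start: 736 minutes from midnight
Add: 247 minutes
Total: 983 minutes
Hours: 983 ÷ 60 = 16 remainder 23

16:23


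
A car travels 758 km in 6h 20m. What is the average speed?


Distance: 758 km
Time: 6h 20m = 380 min = 380/60 = 19/3 hours
Speed = 758 ÷ (19/3) = 758 × 3 / 19 = 2274/19 ≈ 119.7 km/h

119.7 km/h


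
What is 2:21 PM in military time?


Input: 2:21 PM
PM: 2 + 12 = 14

14:21


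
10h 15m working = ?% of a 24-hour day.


42.7%

Time: 615 minutes
Day: 1440 minutes
Percentage = (615/1440) × 100 ≈ 42.7%


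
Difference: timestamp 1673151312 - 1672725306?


426006 seconds (118.3 hours / 4.93 days)

Difference = 1673151312 - 1672725306 = 426006 seconds
In hours: 426006 / 3600 ≈ 118.3
In days: 426006 / 86400 ≈ 4.93


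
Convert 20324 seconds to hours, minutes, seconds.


Hours: 20324 ÷ 3600 = 5 remainder 2324
Minutes: 2324 ÷ 60 = 38 remainder 44
Seconds: 44

5h 38m 44s


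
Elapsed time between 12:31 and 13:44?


1h 13m

End time in minutes: 13×60 + 44 = 824
Start time in minutes: 12×60 + 31 = 751
Difference = 824 - 751 = 73 minutes
= 1 hours 13 minutes


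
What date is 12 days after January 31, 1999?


February 12, 1999

Start: January 31, 1999
Add 12 days
January 31 → February 1: 31 - 31 + 1 = 1 days (12 - 1 = 11 left)
February 1 + 11 = February 12, 1999


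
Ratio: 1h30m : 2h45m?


6:11 (0.55)

Duration 1: 90 minutes
Duration 2: 165 minutes
Ratio = 90:165
GCD = 15
Simplified = 6:11
As a decimal: 6/11 ≈ 0.55


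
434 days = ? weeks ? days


Weeks: 434 ÷ 7 = 62 remainder 0

62 weeks 0 days


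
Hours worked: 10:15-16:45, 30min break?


6h 0m (360 minutes)

Total time = (16×60+45) - (10×60+15)
= 1005 - 615 = 390 min
Minus break: 390 - 30 = 360 min
= 6h 0m


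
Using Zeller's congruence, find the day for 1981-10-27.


Zeller's congruence:
q=27, m=10, k=81, j=19
h = (27 + ⌊13×11/5⌋ + 81 + ⌊81/4⌋ + ⌊19/4⌋ - 2×19) mod 7
= (27 + 28 + 81 + 20 + 4 - 38) mod 7
= 122 mod 7 = 3
h=3 → Tuesday

Tuesday


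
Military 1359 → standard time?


1:59 PM

Hour: 13
13 - 12 = 1 → PM


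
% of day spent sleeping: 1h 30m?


Time: 90 minutes
Day: 1440 minutes
Percentage = (90/1440) × 100 ≈ 6.3%

6.3%


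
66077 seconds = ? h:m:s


18h 21m 17s

Hours: 66077 ÷ 3600 = 18 remainder 1277
Minutes: 1277 ÷ 60 = 21 remainder 17
Seconds: 17


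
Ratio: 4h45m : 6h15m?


Duration 1: 285 minutes
Duration 2: 375 minutes
Ratio = 285:375
GCD = 15
Simplified = 19:25
As a decimal: 19/25 = 0.76

19:25 (0.76)


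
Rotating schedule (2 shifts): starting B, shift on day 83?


Shift B

Shifts: A, B
Start: B (index 1)
Day 83: (1 + 83 - 1) mod 2
= 83 mod 2
= 1
Index 1 → shift B


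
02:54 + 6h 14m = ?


Start: 174 minutes from midnight
Add: 374 minutes
Total: 548 minutes
Hours: 548 ÷ 60 = 9 remainder 8

09:08


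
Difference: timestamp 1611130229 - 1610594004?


Difference = 1611130229 - 1610594004 = 536225 seconds
In hours: 536225 / 3600 ≈ 149.0
In days: 536225 / 86400 ≈ 6.21

536225 seconds (149.0 hours / 6.21 days)


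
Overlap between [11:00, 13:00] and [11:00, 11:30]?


Meeting A: 660-780 (in minutes from midnight)
Meeting B: 660-690
Overlap start = max(660, 660) = 660
Overlap end = min(780, 690) = 690
Overlap = max(0, 690 - 660) = 30 min

30 minutes


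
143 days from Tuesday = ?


Start: Tuesday (index 1)
(1 + 143) mod 7
= 144 mod 7
= 4
Index 4 → Friday

Friday


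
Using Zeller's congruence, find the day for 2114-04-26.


Zeller's congruence:
q=26, m=4, k=14, j=21
h = (26 + ⌊13×5/5⌋ + 14 + ⌊14/4⌋ + ⌊21/4⌋ - 2×21) mod 7
= (26 + 13 + 14 + 3 + 5 - 42) mod 7
= 19 mod 7 = 5
h=5 → Thursday

Thursday


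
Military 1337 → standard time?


1:37 PM

Hour: 13
13 - 12 = 1 → PM


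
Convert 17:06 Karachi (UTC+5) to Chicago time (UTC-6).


Time difference = UTC-6 - UTC+5 = -11 hours
New hour = (17 -11) mod 24
= 6 mod 24 = 6
Minutes unchanged → 06:06

06:06


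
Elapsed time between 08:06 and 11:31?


End time in minutes: 11×60 + 31 = 691
Start time in minutes: 8×60 + 6 = 486
Difference = 691 - 486 = 205 minutes
= 3 hours 25 minutes

3h 25m


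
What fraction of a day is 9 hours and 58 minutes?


Total minutes: 9×60 + 58 = 598
Day = 24×60 = 1440 minutes
Fraction = 598/1440 ≈ 0.4153
As a percentage: 598/1440 × 100 ≈ 41.53%

0.4153 (41.53%)


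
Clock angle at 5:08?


Hour hand = 5×30 + 8×0.5 = 154.0°
Minute hand = 8×6 = 48°
Difference = |154.0 - 48| = 106.0°

106.0°


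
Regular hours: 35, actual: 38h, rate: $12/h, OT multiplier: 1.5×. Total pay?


Regular: 35h × $12 = $420.00
Overtime: 38 - 35 = 3h
OT pay: 3h × $12 × 1.5 = $54.00
Total = $420.00 + $54.00 = $474.00

$474.00


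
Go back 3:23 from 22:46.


19:23

Start: 1366 minutes from midnight
Subtract: 203 minutes
Remaining: 1366 - 203 = 1163
Hours: 19, Minutes: 23


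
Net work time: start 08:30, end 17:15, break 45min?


Total time = (17×60+15) - (8×60+30)
= 1035 - 510 = 525 min
Minus break: 525 - 45 = 480 min
= 8h 0m

8h 0m (480 minutes)


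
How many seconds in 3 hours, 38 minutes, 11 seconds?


13091 seconds

Hours: 3 × 3600 = 10800
Minutes: 38 × 60 = 2280
Seconds: 11
Total = 10800 + 2280 + 11 = 13091


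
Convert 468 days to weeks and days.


Weeks: 468 ÷ 7 = 66 remainder 6

66 weeks 6 days


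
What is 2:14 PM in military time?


14:14

Input: 2:14 PM
PM: 2 + 12 = 14


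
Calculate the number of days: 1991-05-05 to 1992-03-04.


304 days

From May 5, 1991 to March 4, 1992
Rest of May 1991: 31 - 5 = 26
Full months: June 30, July 31, August 31, September 30, October 31, November 30, December 31, January 31, February 1992 29
Days into March 1992: 4
Total = 26 + 30 + 31 + 31 + 30 + 31 + 30 + 31 + 31 + 29 + 4 = 304 days


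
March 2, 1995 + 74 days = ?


May 15, 1995

Start: March 2, 1995
Add 74 days
March 2 → April 1: 31 - 2 + 1 = 30 days (74 - 30 = 44 left)
April 1 → May 1: 30 - 1 + 1 = 30 days (44 - 30 = 14 left)
May 1 + 14 = May 15, 1995
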